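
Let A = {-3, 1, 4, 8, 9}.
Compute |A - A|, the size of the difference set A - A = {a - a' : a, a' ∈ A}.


A - A = {a - a' : a, a' ∈ A}; |A| = 5.
Bounds: 2|A|-1 ≤ |A - A| ≤ |A|² - |A| + 1, i.e. 9 ≤ |A - A| ≤ 21.
Note: 0 ∈ A - A always (from a - a). The set is symmetric: if d ∈ A - A then -d ∈ A - A.
Enumerate nonzero differences d = a - a' with a > a' (then include -d):
Positive differences: {1, 3, 4, 5, 7, 8, 11, 12}
Full difference set: {0} ∪ (positive diffs) ∪ (negative diffs).
|A - A| = 1 + 2·8 = 17 (matches direct enumeration: 17).

|A - A| = 17


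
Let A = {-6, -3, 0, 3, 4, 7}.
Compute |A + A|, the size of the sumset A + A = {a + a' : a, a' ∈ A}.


A + A = {a + a' : a, a' ∈ A}; |A| = 6.
General bounds: 2|A| - 1 ≤ |A + A| ≤ |A|(|A|+1)/2, i.e. 11 ≤ |A + A| ≤ 21.
Lower bound 2|A|-1 is attained iff A is an arithmetic progression.
Enumerate sums a + a' for a ≤ a' (symmetric, so this suffices):
a = -6: -6+-6=-12, -6+-3=-9, -6+0=-6, -6+3=-3, -6+4=-2, -6+7=1
a = -3: -3+-3=-6, -3+0=-3, -3+3=0, -3+4=1, -3+7=4
a = 0: 0+0=0, 0+3=3, 0+4=4, 0+7=7
a = 3: 3+3=6, 3+4=7, 3+7=10
a = 4: 4+4=8, 4+7=11
a = 7: 7+7=14
Distinct sums: {-12, -9, -6, -3, -2, 0, 1, 3, 4, 6, 7, 8, 10, 11, 14}
|A + A| = 15

|A + A| = 15


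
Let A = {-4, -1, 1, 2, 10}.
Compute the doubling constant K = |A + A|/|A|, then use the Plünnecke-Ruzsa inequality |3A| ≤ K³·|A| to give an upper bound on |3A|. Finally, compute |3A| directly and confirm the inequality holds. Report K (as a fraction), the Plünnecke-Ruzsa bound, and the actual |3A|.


|A| = 5.
Step 1: Compute A + A by enumerating all 25 pairs.
A + A = {-8, -5, -3, -2, 0, 1, 2, 3, 4, 6, 9, 11, 12, 20}, so |A + A| = 14.
Step 2: Doubling constant K = |A + A|/|A| = 14/5 = 14/5 ≈ 2.8000.
Step 3: Plünnecke-Ruzsa gives |3A| ≤ K³·|A| = (2.8000)³ · 5 ≈ 109.7600.
Step 4: Compute 3A = A + A + A directly by enumerating all triples (a,b,c) ∈ A³; |3A| = 27.
Step 5: Check 27 ≤ 109.7600? Yes ✓.

K = 14/5, Plünnecke-Ruzsa bound K³|A| ≈ 109.7600, |3A| = 27, inequality holds.


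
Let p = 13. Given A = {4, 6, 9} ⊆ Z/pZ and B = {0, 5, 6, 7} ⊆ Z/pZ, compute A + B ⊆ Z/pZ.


Work in Z/13Z: reduce every sum a + b modulo 13.
Enumerate all 12 pairs:
a = 4: 4+0=4, 4+5=9, 4+6=10, 4+7=11
a = 6: 6+0=6, 6+5=11, 6+6=12, 6+7=0
a = 9: 9+0=9, 9+5=1, 9+6=2, 9+7=3
Distinct residues collected: {0, 1, 2, 3, 4, 6, 9, 10, 11, 12}
|A + B| = 10 (out of 13 total residues).

A + B = {0, 1, 2, 3, 4, 6, 9, 10, 11, 12}


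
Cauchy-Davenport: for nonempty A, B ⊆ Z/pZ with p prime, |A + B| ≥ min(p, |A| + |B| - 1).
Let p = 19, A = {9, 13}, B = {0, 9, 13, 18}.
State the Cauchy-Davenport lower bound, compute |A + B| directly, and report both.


Cauchy-Davenport: |A + B| ≥ min(p, |A| + |B| - 1) for A, B nonempty in Z/pZ.
|A| = 2, |B| = 4, p = 19.
CD lower bound = min(19, 2 + 4 - 1) = min(19, 5) = 5.
Compute A + B mod 19 directly:
a = 9: 9+0=9, 9+9=18, 9+13=3, 9+18=8
a = 13: 13+0=13, 13+9=3, 13+13=7, 13+18=12
A + B = {3, 7, 8, 9, 12, 13, 18}, so |A + B| = 7.
Verify: 7 ≥ 5? Yes ✓.

CD lower bound = 5, actual |A + B| = 7.


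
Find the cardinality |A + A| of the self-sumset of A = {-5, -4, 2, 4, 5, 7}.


A + A = {a + a' : a, a' ∈ A}; |A| = 6.
General bounds: 2|A| - 1 ≤ |A + A| ≤ |A|(|A|+1)/2, i.e. 11 ≤ |A + A| ≤ 21.
Lower bound 2|A|-1 is attained iff A is an arithmetic progression.
Enumerate sums a + a' for a ≤ a' (symmetric, so this suffices):
a = -5: -5+-5=-10, -5+-4=-9, -5+2=-3, -5+4=-1, -5+5=0, -5+7=2
a = -4: -4+-4=-8, -4+2=-2, -4+4=0, -4+5=1, -4+7=3
a = 2: 2+2=4, 2+4=6, 2+5=7, 2+7=9
a = 4: 4+4=8, 4+5=9, 4+7=11
a = 5: 5+5=10, 5+7=12
a = 7: 7+7=14
Distinct sums: {-10, -9, -8, -3, -2, -1, 0, 1, 2, 3, 4, 6, 7, 8, 9, 10, 11, 12, 14}
|A + A| = 19

|A + A| = 19


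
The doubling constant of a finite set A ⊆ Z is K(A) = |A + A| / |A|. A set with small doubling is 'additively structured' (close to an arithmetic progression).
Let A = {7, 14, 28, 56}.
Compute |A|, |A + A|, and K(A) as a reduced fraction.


|A| = 4.
Compute A + A by enumerating all 16 pairs.
A + A = {14, 21, 28, 35, 42, 56, 63, 70, 84, 112}, so |A + A| = 10.
K = |A + A| / |A| = 10/4 = 5/2 ≈ 2.5000.
Reference: AP of size 4 gives K = 7/4 ≈ 1.7500; a fully generic set of size 4 gives K ≈ 2.5000.

|A| = 4, |A + A| = 10, K = 10/4 = 5/2.


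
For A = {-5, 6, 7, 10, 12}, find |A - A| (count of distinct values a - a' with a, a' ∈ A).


A - A = {a - a' : a, a' ∈ A}; |A| = 5.
Bounds: 2|A|-1 ≤ |A - A| ≤ |A|² - |A| + 1, i.e. 9 ≤ |A - A| ≤ 21.
Note: 0 ∈ A - A always (from a - a). The set is symmetric: if d ∈ A - A then -d ∈ A - A.
Enumerate nonzero differences d = a - a' with a > a' (then include -d):
Positive differences: {1, 2, 3, 4, 5, 6, 11, 12, 15, 17}
Full difference set: {0} ∪ (positive diffs) ∪ (negative diffs).
|A - A| = 1 + 2·10 = 21 (matches direct enumeration: 21).

|A - A| = 21


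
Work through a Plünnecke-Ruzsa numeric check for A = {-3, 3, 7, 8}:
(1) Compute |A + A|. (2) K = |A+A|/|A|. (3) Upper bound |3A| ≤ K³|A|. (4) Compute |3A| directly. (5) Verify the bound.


|A| = 4.
Step 1: Compute A + A by enumerating all 16 pairs.
A + A = {-6, 0, 4, 5, 6, 10, 11, 14, 15, 16}, so |A + A| = 10.
Step 2: Doubling constant K = |A + A|/|A| = 10/4 = 10/4 ≈ 2.5000.
Step 3: Plünnecke-Ruzsa gives |3A| ≤ K³·|A| = (2.5000)³ · 4 ≈ 62.5000.
Step 4: Compute 3A = A + A + A directly by enumerating all triples (a,b,c) ∈ A³; |3A| = 19.
Step 5: Check 19 ≤ 62.5000? Yes ✓.

K = 10/4, Plünnecke-Ruzsa bound K³|A| ≈ 62.5000, |3A| = 19, inequality holds.


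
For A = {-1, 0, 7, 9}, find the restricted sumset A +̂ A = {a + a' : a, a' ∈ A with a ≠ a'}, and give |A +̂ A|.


Restricted sumset: A +̂ A = {a + a' : a ∈ A, a' ∈ A, a ≠ a'}.
Equivalently, take A + A and drop any sum 2a that is achievable ONLY as a + a for a ∈ A (i.e. sums representable only with equal summands).
Enumerate pairs (a, a') with a < a' (symmetric, so each unordered pair gives one sum; this covers all a ≠ a'):
  -1 + 0 = -1
  -1 + 7 = 6
  -1 + 9 = 8
  0 + 7 = 7
  0 + 9 = 9
  7 + 9 = 16
Collected distinct sums: {-1, 6, 7, 8, 9, 16}
|A +̂ A| = 6
(Reference bound: |A +̂ A| ≥ 2|A| - 3 for |A| ≥ 2, with |A| = 4 giving ≥ 5.)

|A +̂ A| = 6


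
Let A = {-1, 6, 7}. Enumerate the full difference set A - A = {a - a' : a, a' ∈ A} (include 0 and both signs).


A - A = {a - a' : a, a' ∈ A}.
Compute a - a' for each ordered pair (a, a'):
a = -1: -1--1=0, -1-6=-7, -1-7=-8
a = 6: 6--1=7, 6-6=0, 6-7=-1
a = 7: 7--1=8, 7-6=1, 7-7=0
Collecting distinct values (and noting 0 appears from a-a):
A - A = {-8, -7, -1, 0, 1, 7, 8}
|A - A| = 7

A - A = {-8, -7, -1, 0, 1, 7, 8}


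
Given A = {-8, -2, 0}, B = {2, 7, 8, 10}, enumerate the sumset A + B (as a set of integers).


A + B = {a + b : a ∈ A, b ∈ B}.
Enumerate all |A|·|B| = 3·4 = 12 pairs (a, b) and collect distinct sums.
a = -8: -8+2=-6, -8+7=-1, -8+8=0, -8+10=2
a = -2: -2+2=0, -2+7=5, -2+8=6, -2+10=8
a = 0: 0+2=2, 0+7=7, 0+8=8, 0+10=10
Collecting distinct sums: A + B = {-6, -1, 0, 2, 5, 6, 7, 8, 10}
|A + B| = 9

A + B = {-6, -1, 0, 2, 5, 6, 7, 8, 10}


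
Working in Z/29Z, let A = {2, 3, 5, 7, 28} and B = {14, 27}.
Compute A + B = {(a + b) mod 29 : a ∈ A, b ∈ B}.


Work in Z/29Z: reduce every sum a + b modulo 29.
Enumerate all 10 pairs:
a = 2: 2+14=16, 2+27=0
a = 3: 3+14=17, 3+27=1
a = 5: 5+14=19, 5+27=3
a = 7: 7+14=21, 7+27=5
a = 28: 28+14=13, 28+27=26
Distinct residues collected: {0, 1, 3, 5, 13, 16, 17, 19, 21, 26}
|A + B| = 10 (out of 29 total residues).

A + B = {0, 1, 3, 5, 13, 16, 17, 19, 21, 26}


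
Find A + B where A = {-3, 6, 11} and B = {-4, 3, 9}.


A + B = {a + b : a ∈ A, b ∈ B}.
Enumerate all |A|·|B| = 3·3 = 9 pairs (a, b) and collect distinct sums.
a = -3: -3+-4=-7, -3+3=0, -3+9=6
a = 6: 6+-4=2, 6+3=9, 6+9=15
a = 11: 11+-4=7, 11+3=14, 11+9=20
Collecting distinct sums: A + B = {-7, 0, 2, 6, 7, 9, 14, 15, 20}
|A + B| = 9

A + B = {-7, 0, 2, 6, 7, 9, 14, 15, 20}


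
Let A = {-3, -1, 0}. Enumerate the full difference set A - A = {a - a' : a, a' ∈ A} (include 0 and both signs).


A - A = {a - a' : a, a' ∈ A}.
Compute a - a' for each ordered pair (a, a'):
a = -3: -3--3=0, -3--1=-2, -3-0=-3
a = -1: -1--3=2, -1--1=0, -1-0=-1
a = 0: 0--3=3, 0--1=1, 0-0=0
Collecting distinct values (and noting 0 appears from a-a):
A - A = {-3, -2, -1, 0, 1, 2, 3}
|A - A| = 7

A - A = {-3, -2, -1, 0, 1, 2, 3}


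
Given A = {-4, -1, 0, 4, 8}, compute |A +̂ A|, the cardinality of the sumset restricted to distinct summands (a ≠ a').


Restricted sumset: A +̂ A = {a + a' : a ∈ A, a' ∈ A, a ≠ a'}.
Equivalently, take A + A and drop any sum 2a that is achievable ONLY as a + a for a ∈ A (i.e. sums representable only with equal summands).
Enumerate pairs (a, a') with a < a' (symmetric, so each unordered pair gives one sum; this covers all a ≠ a'):
  -4 + -1 = -5
  -4 + 0 = -4
  -4 + 4 = 0
  -4 + 8 = 4
  -1 + 0 = -1
  -1 + 4 = 3
  -1 + 8 = 7
  0 + 4 = 4
  0 + 8 = 8
  4 + 8 = 12
Collected distinct sums: {-5, -4, -1, 0, 3, 4, 7, 8, 12}
|A +̂ A| = 9
(Reference bound: |A +̂ A| ≥ 2|A| - 3 for |A| ≥ 2, with |A| = 5 giving ≥ 7.)

|A +̂ A| = 9


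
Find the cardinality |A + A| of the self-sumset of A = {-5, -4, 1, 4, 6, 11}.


A + A = {a + a' : a, a' ∈ A}; |A| = 6.
General bounds: 2|A| - 1 ≤ |A + A| ≤ |A|(|A|+1)/2, i.e. 11 ≤ |A + A| ≤ 21.
Lower bound 2|A|-1 is attained iff A is an arithmetic progression.
Enumerate sums a + a' for a ≤ a' (symmetric, so this suffices):
a = -5: -5+-5=-10, -5+-4=-9, -5+1=-4, -5+4=-1, -5+6=1, -5+11=6
a = -4: -4+-4=-8, -4+1=-3, -4+4=0, -4+6=2, -4+11=7
a = 1: 1+1=2, 1+4=5, 1+6=7, 1+11=12
a = 4: 4+4=8, 4+6=10, 4+11=15
a = 6: 6+6=12, 6+11=17
a = 11: 11+11=22
Distinct sums: {-10, -9, -8, -4, -3, -1, 0, 1, 2, 5, 6, 7, 8, 10, 12, 15, 17, 22}
|A + A| = 18

|A + A| = 18


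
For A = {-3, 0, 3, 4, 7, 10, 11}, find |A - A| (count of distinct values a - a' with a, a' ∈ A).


A - A = {a - a' : a, a' ∈ A}; |A| = 7.
Bounds: 2|A|-1 ≤ |A - A| ≤ |A|² - |A| + 1, i.e. 13 ≤ |A - A| ≤ 43.
Note: 0 ∈ A - A always (from a - a). The set is symmetric: if d ∈ A - A then -d ∈ A - A.
Enumerate nonzero differences d = a - a' with a > a' (then include -d):
Positive differences: {1, 3, 4, 6, 7, 8, 10, 11, 13, 14}
Full difference set: {0} ∪ (positive diffs) ∪ (negative diffs).
|A - A| = 1 + 2·10 = 21 (matches direct enumeration: 21).

|A - A| = 21


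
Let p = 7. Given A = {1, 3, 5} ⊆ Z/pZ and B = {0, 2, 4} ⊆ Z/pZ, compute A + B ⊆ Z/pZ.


Work in Z/7Z: reduce every sum a + b modulo 7.
Enumerate all 9 pairs:
a = 1: 1+0=1, 1+2=3, 1+4=5
a = 3: 3+0=3, 3+2=5, 3+4=0
a = 5: 5+0=5, 5+2=0, 5+4=2
Distinct residues collected: {0, 1, 2, 3, 5}
|A + B| = 5 (out of 7 total residues).

A + B = {0, 1, 2, 3, 5}


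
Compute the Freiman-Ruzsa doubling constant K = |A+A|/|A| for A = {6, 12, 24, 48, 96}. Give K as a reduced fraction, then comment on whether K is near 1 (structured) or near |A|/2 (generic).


|A| = 5.
Compute A + A by enumerating all 25 pairs.
A + A = {12, 18, 24, 30, 36, 48, 54, 60, 72, 96, 102, 108, 120, 144, 192}, so |A + A| = 15.
K = |A + A| / |A| = 15/5 = 3/1 ≈ 3.0000.
Reference: AP of size 5 gives K = 9/5 ≈ 1.8000; a fully generic set of size 5 gives K ≈ 3.0000.

|A| = 5, |A + A| = 15, K = 15/5 = 3/1.


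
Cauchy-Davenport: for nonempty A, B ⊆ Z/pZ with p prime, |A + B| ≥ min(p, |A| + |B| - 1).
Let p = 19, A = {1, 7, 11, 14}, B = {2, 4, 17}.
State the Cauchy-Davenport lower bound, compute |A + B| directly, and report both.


Cauchy-Davenport: |A + B| ≥ min(p, |A| + |B| - 1) for A, B nonempty in Z/pZ.
|A| = 4, |B| = 3, p = 19.
CD lower bound = min(19, 4 + 3 - 1) = min(19, 6) = 6.
Compute A + B mod 19 directly:
a = 1: 1+2=3, 1+4=5, 1+17=18
a = 7: 7+2=9, 7+4=11, 7+17=5
a = 11: 11+2=13, 11+4=15, 11+17=9
a = 14: 14+2=16, 14+4=18, 14+17=12
A + B = {3, 5, 9, 11, 12, 13, 15, 16, 18}, so |A + B| = 9.
Verify: 9 ≥ 6? Yes ✓.

CD lower bound = 6, actual |A + B| = 9.


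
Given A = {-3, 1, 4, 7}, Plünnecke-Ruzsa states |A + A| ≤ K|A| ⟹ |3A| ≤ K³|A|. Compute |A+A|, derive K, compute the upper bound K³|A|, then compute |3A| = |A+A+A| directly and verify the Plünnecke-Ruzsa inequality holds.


|A| = 4.
Step 1: Compute A + A by enumerating all 16 pairs.
A + A = {-6, -2, 1, 2, 4, 5, 8, 11, 14}, so |A + A| = 9.
Step 2: Doubling constant K = |A + A|/|A| = 9/4 = 9/4 ≈ 2.2500.
Step 3: Plünnecke-Ruzsa gives |3A| ≤ K³·|A| = (2.2500)³ · 4 ≈ 45.5625.
Step 4: Compute 3A = A + A + A directly by enumerating all triples (a,b,c) ∈ A³; |3A| = 16.
Step 5: Check 16 ≤ 45.5625? Yes ✓.

K = 9/4, Plünnecke-Ruzsa bound K³|A| ≈ 45.5625, |3A| = 16, inequality holds.


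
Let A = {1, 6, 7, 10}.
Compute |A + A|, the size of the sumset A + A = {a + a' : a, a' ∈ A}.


A + A = {a + a' : a, a' ∈ A}; |A| = 4.
General bounds: 2|A| - 1 ≤ |A + A| ≤ |A|(|A|+1)/2, i.e. 7 ≤ |A + A| ≤ 10.
Lower bound 2|A|-1 is attained iff A is an arithmetic progression.
Enumerate sums a + a' for a ≤ a' (symmetric, so this suffices):
a = 1: 1+1=2, 1+6=7, 1+7=8, 1+10=11
a = 6: 6+6=12, 6+7=13, 6+10=16
a = 7: 7+7=14, 7+10=17
a = 10: 10+10=20
Distinct sums: {2, 7, 8, 11, 12, 13, 14, 16, 17, 20}
|A + A| = 10

|A + A| = 10


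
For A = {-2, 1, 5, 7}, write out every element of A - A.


A - A = {a - a' : a, a' ∈ A}.
Compute a - a' for each ordered pair (a, a'):
a = -2: -2--2=0, -2-1=-3, -2-5=-7, -2-7=-9
a = 1: 1--2=3, 1-1=0, 1-5=-4, 1-7=-6
a = 5: 5--2=7, 5-1=4, 5-5=0, 5-7=-2
a = 7: 7--2=9, 7-1=6, 7-5=2, 7-7=0
Collecting distinct values (and noting 0 appears from a-a):
A - A = {-9, -7, -6, -4, -3, -2, 0, 2, 3, 4, 6, 7, 9}
|A - A| = 13

A - A = {-9, -7, -6, -4, -3, -2, 0, 2, 3, 4, 6, 7, 9}


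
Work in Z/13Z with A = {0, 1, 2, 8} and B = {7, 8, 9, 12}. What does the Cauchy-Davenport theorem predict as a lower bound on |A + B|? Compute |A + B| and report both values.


Cauchy-Davenport: |A + B| ≥ min(p, |A| + |B| - 1) for A, B nonempty in Z/pZ.
|A| = 4, |B| = 4, p = 13.
CD lower bound = min(13, 4 + 4 - 1) = min(13, 7) = 7.
Compute A + B mod 13 directly:
a = 0: 0+7=7, 0+8=8, 0+9=9, 0+12=12
a = 1: 1+7=8, 1+8=9, 1+9=10, 1+12=0
a = 2: 2+7=9, 2+8=10, 2+9=11, 2+12=1
a = 8: 8+7=2, 8+8=3, 8+9=4, 8+12=7
A + B = {0, 1, 2, 3, 4, 7, 8, 9, 10, 11, 12}, so |A + B| = 11.
Verify: 11 ≥ 7? Yes ✓.

CD lower bound = 7, actual |A + B| = 11.


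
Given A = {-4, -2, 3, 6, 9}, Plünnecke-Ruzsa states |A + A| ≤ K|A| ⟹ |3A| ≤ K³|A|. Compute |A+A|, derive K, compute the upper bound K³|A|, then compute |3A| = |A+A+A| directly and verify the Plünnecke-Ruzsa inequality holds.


|A| = 5.
Step 1: Compute A + A by enumerating all 25 pairs.
A + A = {-8, -6, -4, -1, 1, 2, 4, 5, 6, 7, 9, 12, 15, 18}, so |A + A| = 14.
Step 2: Doubling constant K = |A + A|/|A| = 14/5 = 14/5 ≈ 2.8000.
Step 3: Plünnecke-Ruzsa gives |3A| ≤ K³·|A| = (2.8000)³ · 5 ≈ 109.7600.
Step 4: Compute 3A = A + A + A directly by enumerating all triples (a,b,c) ∈ A³; |3A| = 28.
Step 5: Check 28 ≤ 109.7600? Yes ✓.

K = 14/5, Plünnecke-Ruzsa bound K³|A| ≈ 109.7600, |3A| = 28, inequality holds.


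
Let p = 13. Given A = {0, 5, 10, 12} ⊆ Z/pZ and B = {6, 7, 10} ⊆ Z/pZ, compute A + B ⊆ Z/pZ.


Work in Z/13Z: reduce every sum a + b modulo 13.
Enumerate all 12 pairs:
a = 0: 0+6=6, 0+7=7, 0+10=10
a = 5: 5+6=11, 5+7=12, 5+10=2
a = 10: 10+6=3, 10+7=4, 10+10=7
a = 12: 12+6=5, 12+7=6, 12+10=9
Distinct residues collected: {2, 3, 4, 5, 6, 7, 9, 10, 11, 12}
|A + B| = 10 (out of 13 total residues).

A + B = {2, 3, 4, 5, 6, 7, 9, 10, 11, 12}


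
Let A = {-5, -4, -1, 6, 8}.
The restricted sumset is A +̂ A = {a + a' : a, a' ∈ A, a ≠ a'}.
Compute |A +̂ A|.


Restricted sumset: A +̂ A = {a + a' : a ∈ A, a' ∈ A, a ≠ a'}.
Equivalently, take A + A and drop any sum 2a that is achievable ONLY as a + a for a ∈ A (i.e. sums representable only with equal summands).
Enumerate pairs (a, a') with a < a' (symmetric, so each unordered pair gives one sum; this covers all a ≠ a'):
  -5 + -4 = -9
  -5 + -1 = -6
  -5 + 6 = 1
  -5 + 8 = 3
  -4 + -1 = -5
  -4 + 6 = 2
  -4 + 8 = 4
  -1 + 6 = 5
  -1 + 8 = 7
  6 + 8 = 14
Collected distinct sums: {-9, -6, -5, 1, 2, 3, 4, 5, 7, 14}
|A +̂ A| = 10
(Reference bound: |A +̂ A| ≥ 2|A| - 3 for |A| ≥ 2, with |A| = 5 giving ≥ 7.)

|A +̂ A| = 10


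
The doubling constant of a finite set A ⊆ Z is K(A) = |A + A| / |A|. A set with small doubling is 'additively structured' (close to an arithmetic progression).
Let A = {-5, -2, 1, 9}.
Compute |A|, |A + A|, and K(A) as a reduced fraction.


|A| = 4.
Compute A + A by enumerating all 16 pairs.
A + A = {-10, -7, -4, -1, 2, 4, 7, 10, 18}, so |A + A| = 9.
K = |A + A| / |A| = 9/4 (already in lowest terms) ≈ 2.2500.
Reference: AP of size 4 gives K = 7/4 ≈ 1.7500; a fully generic set of size 4 gives K ≈ 2.5000.

|A| = 4, |A + A| = 9, K = 9/4.


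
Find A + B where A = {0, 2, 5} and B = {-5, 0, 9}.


A + B = {a + b : a ∈ A, b ∈ B}.
Enumerate all |A|·|B| = 3·3 = 9 pairs (a, b) and collect distinct sums.
a = 0: 0+-5=-5, 0+0=0, 0+9=9
a = 2: 2+-5=-3, 2+0=2, 2+9=11
a = 5: 5+-5=0, 5+0=5, 5+9=14
Collecting distinct sums: A + B = {-5, -3, 0, 2, 5, 9, 11, 14}
|A + B| = 8

A + B = {-5, -3, 0, 2, 5, 9, 11, 14}


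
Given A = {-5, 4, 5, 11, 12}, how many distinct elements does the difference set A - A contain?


A - A = {a - a' : a, a' ∈ A}; |A| = 5.
Bounds: 2|A|-1 ≤ |A - A| ≤ |A|² - |A| + 1, i.e. 9 ≤ |A - A| ≤ 21.
Note: 0 ∈ A - A always (from a - a). The set is symmetric: if d ∈ A - A then -d ∈ A - A.
Enumerate nonzero differences d = a - a' with a > a' (then include -d):
Positive differences: {1, 6, 7, 8, 9, 10, 16, 17}
Full difference set: {0} ∪ (positive diffs) ∪ (negative diffs).
|A - A| = 1 + 2·8 = 17 (matches direct enumeration: 17).

|A - A| = 17


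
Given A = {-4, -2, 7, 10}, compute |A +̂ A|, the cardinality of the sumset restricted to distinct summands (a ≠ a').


Restricted sumset: A +̂ A = {a + a' : a ∈ A, a' ∈ A, a ≠ a'}.
Equivalently, take A + A and drop any sum 2a that is achievable ONLY as a + a for a ∈ A (i.e. sums representable only with equal summands).
Enumerate pairs (a, a') with a < a' (symmetric, so each unordered pair gives one sum; this covers all a ≠ a'):
  -4 + -2 = -6
  -4 + 7 = 3
  -4 + 10 = 6
  -2 + 7 = 5
  -2 + 10 = 8
  7 + 10 = 17
Collected distinct sums: {-6, 3, 5, 6, 8, 17}
|A +̂ A| = 6
(Reference bound: |A +̂ A| ≥ 2|A| - 3 for |A| ≥ 2, with |A| = 4 giving ≥ 5.)

|A +̂ A| = 6


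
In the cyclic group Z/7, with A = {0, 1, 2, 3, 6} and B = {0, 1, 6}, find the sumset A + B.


Work in Z/7Z: reduce every sum a + b modulo 7.
Enumerate all 15 pairs:
a = 0: 0+0=0, 0+1=1, 0+6=6
a = 1: 1+0=1, 1+1=2, 1+6=0
a = 2: 2+0=2, 2+1=3, 2+6=1
a = 3: 3+0=3, 3+1=4, 3+6=2
a = 6: 6+0=6, 6+1=0, 6+6=5
Distinct residues collected: {0, 1, 2, 3, 4, 5, 6}
|A + B| = 7 (out of 7 total residues).

A + B = {0, 1, 2, 3, 4, 5, 6}


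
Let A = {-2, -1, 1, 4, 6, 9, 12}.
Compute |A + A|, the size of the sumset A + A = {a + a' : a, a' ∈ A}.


A + A = {a + a' : a, a' ∈ A}; |A| = 7.
General bounds: 2|A| - 1 ≤ |A + A| ≤ |A|(|A|+1)/2, i.e. 13 ≤ |A + A| ≤ 28.
Lower bound 2|A|-1 is attained iff A is an arithmetic progression.
Enumerate sums a + a' for a ≤ a' (symmetric, so this suffices):
a = -2: -2+-2=-4, -2+-1=-3, -2+1=-1, -2+4=2, -2+6=4, -2+9=7, -2+12=10
a = -1: -1+-1=-2, -1+1=0, -1+4=3, -1+6=5, -1+9=8, -1+12=11
a = 1: 1+1=2, 1+4=5, 1+6=7, 1+9=10, 1+12=13
a = 4: 4+4=8, 4+6=10, 4+9=13, 4+12=16
a = 6: 6+6=12, 6+9=15, 6+12=18
a = 9: 9+9=18, 9+12=21
a = 12: 12+12=24
Distinct sums: {-4, -3, -2, -1, 0, 2, 3, 4, 5, 7, 8, 10, 11, 12, 13, 15, 16, 18, 21, 24}
|A + A| = 20

|A + A| = 20


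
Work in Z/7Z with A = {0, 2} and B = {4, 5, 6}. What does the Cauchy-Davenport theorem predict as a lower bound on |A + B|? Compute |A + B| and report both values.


Cauchy-Davenport: |A + B| ≥ min(p, |A| + |B| - 1) for A, B nonempty in Z/pZ.
|A| = 2, |B| = 3, p = 7.
CD lower bound = min(7, 2 + 3 - 1) = min(7, 4) = 4.
Compute A + B mod 7 directly:
a = 0: 0+4=4, 0+5=5, 0+6=6
a = 2: 2+4=6, 2+5=0, 2+6=1
A + B = {0, 1, 4, 5, 6}, so |A + B| = 5.
Verify: 5 ≥ 4? Yes ✓.

CD lower bound = 4, actual |A + B| = 5.


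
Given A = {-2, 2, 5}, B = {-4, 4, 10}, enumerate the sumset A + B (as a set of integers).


A + B = {a + b : a ∈ A, b ∈ B}.
Enumerate all |A|·|B| = 3·3 = 9 pairs (a, b) and collect distinct sums.
a = -2: -2+-4=-6, -2+4=2, -2+10=8
a = 2: 2+-4=-2, 2+4=6, 2+10=12
a = 5: 5+-4=1, 5+4=9, 5+10=15
Collecting distinct sums: A + B = {-6, -2, 1, 2, 6, 8, 9, 12, 15}
|A + B| = 9

A + B = {-6, -2, 1, 2, 6, 8, 9, 12, 15}


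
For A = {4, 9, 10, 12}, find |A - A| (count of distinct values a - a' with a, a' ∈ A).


A - A = {a - a' : a, a' ∈ A}; |A| = 4.
Bounds: 2|A|-1 ≤ |A - A| ≤ |A|² - |A| + 1, i.e. 7 ≤ |A - A| ≤ 13.
Note: 0 ∈ A - A always (from a - a). The set is symmetric: if d ∈ A - A then -d ∈ A - A.
Enumerate nonzero differences d = a - a' with a > a' (then include -d):
Positive differences: {1, 2, 3, 5, 6, 8}
Full difference set: {0} ∪ (positive diffs) ∪ (negative diffs).
|A - A| = 1 + 2·6 = 13 (matches direct enumeration: 13).

|A - A| = 13


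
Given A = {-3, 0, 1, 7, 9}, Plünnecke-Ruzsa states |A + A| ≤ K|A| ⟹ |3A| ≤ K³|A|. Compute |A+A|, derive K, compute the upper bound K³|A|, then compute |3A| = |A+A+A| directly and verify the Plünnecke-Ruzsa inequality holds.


|A| = 5.
Step 1: Compute A + A by enumerating all 25 pairs.
A + A = {-6, -3, -2, 0, 1, 2, 4, 6, 7, 8, 9, 10, 14, 16, 18}, so |A + A| = 15.
Step 2: Doubling constant K = |A + A|/|A| = 15/5 = 15/5 ≈ 3.0000.
Step 3: Plünnecke-Ruzsa gives |3A| ≤ K³·|A| = (3.0000)³ · 5 ≈ 135.0000.
Step 4: Compute 3A = A + A + A directly by enumerating all triples (a,b,c) ∈ A³; |3A| = 29.
Step 5: Check 29 ≤ 135.0000? Yes ✓.

K = 15/5, Plünnecke-Ruzsa bound K³|A| ≈ 135.0000, |3A| = 29, inequality holds.


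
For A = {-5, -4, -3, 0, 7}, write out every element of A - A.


A - A = {a - a' : a, a' ∈ A}.
Compute a - a' for each ordered pair (a, a'):
a = -5: -5--5=0, -5--4=-1, -5--3=-2, -5-0=-5, -5-7=-12
a = -4: -4--5=1, -4--4=0, -4--3=-1, -4-0=-4, -4-7=-11
a = -3: -3--5=2, -3--4=1, -3--3=0, -3-0=-3, -3-7=-10
a = 0: 0--5=5, 0--4=4, 0--3=3, 0-0=0, 0-7=-7
a = 7: 7--5=12, 7--4=11, 7--3=10, 7-0=7, 7-7=0
Collecting distinct values (and noting 0 appears from a-a):
A - A = {-12, -11, -10, -7, -5, -4, -3, -2, -1, 0, 1, 2, 3, 4, 5, 7, 10, 11, 12}
|A - A| = 19

A - A = {-12, -11, -10, -7, -5, -4, -3, -2, -1, 0, 1, 2, 3, 4, 5, 7, 10, 11, 12}


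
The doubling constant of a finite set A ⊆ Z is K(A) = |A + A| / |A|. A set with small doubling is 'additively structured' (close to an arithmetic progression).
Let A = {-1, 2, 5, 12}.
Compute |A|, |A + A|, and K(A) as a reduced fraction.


|A| = 4.
Compute A + A by enumerating all 16 pairs.
A + A = {-2, 1, 4, 7, 10, 11, 14, 17, 24}, so |A + A| = 9.
K = |A + A| / |A| = 9/4 (already in lowest terms) ≈ 2.2500.
Reference: AP of size 4 gives K = 7/4 ≈ 1.7500; a fully generic set of size 4 gives K ≈ 2.5000.

|A| = 4, |A + A| = 9, K = 9/4.


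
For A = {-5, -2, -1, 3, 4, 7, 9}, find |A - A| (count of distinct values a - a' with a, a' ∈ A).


A - A = {a - a' : a, a' ∈ A}; |A| = 7.
Bounds: 2|A|-1 ≤ |A - A| ≤ |A|² - |A| + 1, i.e. 13 ≤ |A - A| ≤ 43.
Note: 0 ∈ A - A always (from a - a). The set is symmetric: if d ∈ A - A then -d ∈ A - A.
Enumerate nonzero differences d = a - a' with a > a' (then include -d):
Positive differences: {1, 2, 3, 4, 5, 6, 8, 9, 10, 11, 12, 14}
Full difference set: {0} ∪ (positive diffs) ∪ (negative diffs).
|A - A| = 1 + 2·12 = 25 (matches direct enumeration: 25).

|A - A| = 25


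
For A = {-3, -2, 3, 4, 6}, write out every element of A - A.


A - A = {a - a' : a, a' ∈ A}.
Compute a - a' for each ordered pair (a, a'):
a = -3: -3--3=0, -3--2=-1, -3-3=-6, -3-4=-7, -3-6=-9
a = -2: -2--3=1, -2--2=0, -2-3=-5, -2-4=-6, -2-6=-8
a = 3: 3--3=6, 3--2=5, 3-3=0, 3-4=-1, 3-6=-3
a = 4: 4--3=7, 4--2=6, 4-3=1, 4-4=0, 4-6=-2
a = 6: 6--3=9, 6--2=8, 6-3=3, 6-4=2, 6-6=0
Collecting distinct values (and noting 0 appears from a-a):
A - A = {-9, -8, -7, -6, -5, -3, -2, -1, 0, 1, 2, 3, 5, 6, 7, 8, 9}
|A - A| = 17

A - A = {-9, -8, -7, -6, -5, -3, -2, -1, 0, 1, 2, 3, 5, 6, 7, 8, 9}


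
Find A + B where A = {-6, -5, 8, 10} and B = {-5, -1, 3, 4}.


A + B = {a + b : a ∈ A, b ∈ B}.
Enumerate all |A|·|B| = 4·4 = 16 pairs (a, b) and collect distinct sums.
a = -6: -6+-5=-11, -6+-1=-7, -6+3=-3, -6+4=-2
a = -5: -5+-5=-10, -5+-1=-6, -5+3=-2, -5+4=-1
a = 8: 8+-5=3, 8+-1=7, 8+3=11, 8+4=12
a = 10: 10+-5=5, 10+-1=9, 10+3=13, 10+4=14
Collecting distinct sums: A + B = {-11, -10, -7, -6, -3, -2, -1, 3, 5, 7, 9, 11, 12, 13, 14}
|A + B| = 15

A + B = {-11, -10, -7, -6, -3, -2, -1, 3, 5, 7, 9, 11, 12, 13, 14}


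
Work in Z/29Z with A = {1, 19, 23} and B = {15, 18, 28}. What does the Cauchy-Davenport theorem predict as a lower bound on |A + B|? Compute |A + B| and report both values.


Cauchy-Davenport: |A + B| ≥ min(p, |A| + |B| - 1) for A, B nonempty in Z/pZ.
|A| = 3, |B| = 3, p = 29.
CD lower bound = min(29, 3 + 3 - 1) = min(29, 5) = 5.
Compute A + B mod 29 directly:
a = 1: 1+15=16, 1+18=19, 1+28=0
a = 19: 19+15=5, 19+18=8, 19+28=18
a = 23: 23+15=9, 23+18=12, 23+28=22
A + B = {0, 5, 8, 9, 12, 16, 18, 19, 22}, so |A + B| = 9.
Verify: 9 ≥ 5? Yes ✓.

CD lower bound = 5, actual |A + B| = 9.


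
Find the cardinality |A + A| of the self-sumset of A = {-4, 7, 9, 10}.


A + A = {a + a' : a, a' ∈ A}; |A| = 4.
General bounds: 2|A| - 1 ≤ |A + A| ≤ |A|(|A|+1)/2, i.e. 7 ≤ |A + A| ≤ 10.
Lower bound 2|A|-1 is attained iff A is an arithmetic progression.
Enumerate sums a + a' for a ≤ a' (symmetric, so this suffices):
a = -4: -4+-4=-8, -4+7=3, -4+9=5, -4+10=6
a = 7: 7+7=14, 7+9=16, 7+10=17
a = 9: 9+9=18, 9+10=19
a = 10: 10+10=20
Distinct sums: {-8, 3, 5, 6, 14, 16, 17, 18, 19, 20}
|A + A| = 10

|A + A| = 10


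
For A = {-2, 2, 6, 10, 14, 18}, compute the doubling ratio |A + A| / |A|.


|A| = 6.
Compute A + A by enumerating all 36 pairs.
A + A = {-4, 0, 4, 8, 12, 16, 20, 24, 28, 32, 36}, so |A + A| = 11.
K = |A + A| / |A| = 11/6 (already in lowest terms) ≈ 1.8333.
Reference: AP of size 6 gives K = 11/6 ≈ 1.8333; a fully generic set of size 6 gives K ≈ 3.5000.

|A| = 6, |A + A| = 11, K = 11/6.


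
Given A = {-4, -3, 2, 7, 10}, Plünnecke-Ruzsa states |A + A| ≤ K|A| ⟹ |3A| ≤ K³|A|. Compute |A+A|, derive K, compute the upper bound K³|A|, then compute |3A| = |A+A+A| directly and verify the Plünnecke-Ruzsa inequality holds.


|A| = 5.
Step 1: Compute A + A by enumerating all 25 pairs.
A + A = {-8, -7, -6, -2, -1, 3, 4, 6, 7, 9, 12, 14, 17, 20}, so |A + A| = 14.
Step 2: Doubling constant K = |A + A|/|A| = 14/5 = 14/5 ≈ 2.8000.
Step 3: Plünnecke-Ruzsa gives |3A| ≤ K³·|A| = (2.8000)³ · 5 ≈ 109.7600.
Step 4: Compute 3A = A + A + A directly by enumerating all triples (a,b,c) ∈ A³; |3A| = 29.
Step 5: Check 29 ≤ 109.7600? Yes ✓.

K = 14/5, Plünnecke-Ruzsa bound K³|A| ≈ 109.7600, |3A| = 29, inequality holds.


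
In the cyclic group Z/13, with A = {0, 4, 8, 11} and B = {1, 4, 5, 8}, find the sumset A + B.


Work in Z/13Z: reduce every sum a + b modulo 13.
Enumerate all 16 pairs:
a = 0: 0+1=1, 0+4=4, 0+5=5, 0+8=8
a = 4: 4+1=5, 4+4=8, 4+5=9, 4+8=12
a = 8: 8+1=9, 8+4=12, 8+5=0, 8+8=3
a = 11: 11+1=12, 11+4=2, 11+5=3, 11+8=6
Distinct residues collected: {0, 1, 2, 3, 4, 5, 6, 8, 9, 12}
|A + B| = 10 (out of 13 total residues).

A + B = {0, 1, 2, 3, 4, 5, 6, 8, 9, 12}


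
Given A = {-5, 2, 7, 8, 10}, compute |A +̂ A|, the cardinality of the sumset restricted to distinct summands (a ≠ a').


Restricted sumset: A +̂ A = {a + a' : a ∈ A, a' ∈ A, a ≠ a'}.
Equivalently, take A + A and drop any sum 2a that is achievable ONLY as a + a for a ∈ A (i.e. sums representable only with equal summands).
Enumerate pairs (a, a') with a < a' (symmetric, so each unordered pair gives one sum; this covers all a ≠ a'):
  -5 + 2 = -3
  -5 + 7 = 2
  -5 + 8 = 3
  -5 + 10 = 5
  2 + 7 = 9
  2 + 8 = 10
  2 + 10 = 12
  7 + 8 = 15
  7 + 10 = 17
  8 + 10 = 18
Collected distinct sums: {-3, 2, 3, 5, 9, 10, 12, 15, 17, 18}
|A +̂ A| = 10
(Reference bound: |A +̂ A| ≥ 2|A| - 3 for |A| ≥ 2, with |A| = 5 giving ≥ 7.)

|A +̂ A| = 10


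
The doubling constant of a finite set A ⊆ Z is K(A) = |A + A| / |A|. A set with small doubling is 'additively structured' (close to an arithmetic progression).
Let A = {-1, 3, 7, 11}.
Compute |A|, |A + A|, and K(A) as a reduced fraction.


|A| = 4.
Compute A + A by enumerating all 16 pairs.
A + A = {-2, 2, 6, 10, 14, 18, 22}, so |A + A| = 7.
K = |A + A| / |A| = 7/4 (already in lowest terms) ≈ 1.7500.
Reference: AP of size 4 gives K = 7/4 ≈ 1.7500; a fully generic set of size 4 gives K ≈ 2.5000.

|A| = 4, |A + A| = 7, K = 7/4.


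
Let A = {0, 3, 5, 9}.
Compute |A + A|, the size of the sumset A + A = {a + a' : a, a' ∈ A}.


A + A = {a + a' : a, a' ∈ A}; |A| = 4.
General bounds: 2|A| - 1 ≤ |A + A| ≤ |A|(|A|+1)/2, i.e. 7 ≤ |A + A| ≤ 10.
Lower bound 2|A|-1 is attained iff A is an arithmetic progression.
Enumerate sums a + a' for a ≤ a' (symmetric, so this suffices):
a = 0: 0+0=0, 0+3=3, 0+5=5, 0+9=9
a = 3: 3+3=6, 3+5=8, 3+9=12
a = 5: 5+5=10, 5+9=14
a = 9: 9+9=18
Distinct sums: {0, 3, 5, 6, 8, 9, 10, 12, 14, 18}
|A + A| = 10

|A + A| = 10


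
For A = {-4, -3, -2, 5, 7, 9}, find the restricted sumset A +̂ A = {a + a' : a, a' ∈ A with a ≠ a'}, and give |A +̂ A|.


Restricted sumset: A +̂ A = {a + a' : a ∈ A, a' ∈ A, a ≠ a'}.
Equivalently, take A + A and drop any sum 2a that is achievable ONLY as a + a for a ∈ A (i.e. sums representable only with equal summands).
Enumerate pairs (a, a') with a < a' (symmetric, so each unordered pair gives one sum; this covers all a ≠ a'):
  -4 + -3 = -7
  -4 + -2 = -6
  -4 + 5 = 1
  -4 + 7 = 3
  -4 + 9 = 5
  -3 + -2 = -5
  -3 + 5 = 2
  -3 + 7 = 4
  -3 + 9 = 6
  -2 + 5 = 3
  -2 + 7 = 5
  -2 + 9 = 7
  5 + 7 = 12
  5 + 9 = 14
  7 + 9 = 16
Collected distinct sums: {-7, -6, -5, 1, 2, 3, 4, 5, 6, 7, 12, 14, 16}
|A +̂ A| = 13
(Reference bound: |A +̂ A| ≥ 2|A| - 3 for |A| ≥ 2, with |A| = 6 giving ≥ 9.)

|A +̂ A| = 13


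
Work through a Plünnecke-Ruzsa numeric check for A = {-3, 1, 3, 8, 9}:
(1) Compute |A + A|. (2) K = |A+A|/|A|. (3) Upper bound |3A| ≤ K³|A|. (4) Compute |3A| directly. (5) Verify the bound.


|A| = 5.
Step 1: Compute A + A by enumerating all 25 pairs.
A + A = {-6, -2, 0, 2, 4, 5, 6, 9, 10, 11, 12, 16, 17, 18}, so |A + A| = 14.
Step 2: Doubling constant K = |A + A|/|A| = 14/5 = 14/5 ≈ 2.8000.
Step 3: Plünnecke-Ruzsa gives |3A| ≤ K³·|A| = (2.8000)³ · 5 ≈ 109.7600.
Step 4: Compute 3A = A + A + A directly by enumerating all triples (a,b,c) ∈ A³; |3A| = 27.
Step 5: Check 27 ≤ 109.7600? Yes ✓.

K = 14/5, Plünnecke-Ruzsa bound K³|A| ≈ 109.7600, |3A| = 27, inequality holds.


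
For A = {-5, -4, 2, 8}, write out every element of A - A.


A - A = {a - a' : a, a' ∈ A}.
Compute a - a' for each ordered pair (a, a'):
a = -5: -5--5=0, -5--4=-1, -5-2=-7, -5-8=-13
a = -4: -4--5=1, -4--4=0, -4-2=-6, -4-8=-12
a = 2: 2--5=7, 2--4=6, 2-2=0, 2-8=-6
a = 8: 8--5=13, 8--4=12, 8-2=6, 8-8=0
Collecting distinct values (and noting 0 appears from a-a):
A - A = {-13, -12, -7, -6, -1, 0, 1, 6, 7, 12, 13}
|A - A| = 11

A - A = {-13, -12, -7, -6, -1, 0, 1, 6, 7, 12, 13}


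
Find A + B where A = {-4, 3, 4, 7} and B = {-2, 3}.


A + B = {a + b : a ∈ A, b ∈ B}.
Enumerate all |A|·|B| = 4·2 = 8 pairs (a, b) and collect distinct sums.
a = -4: -4+-2=-6, -4+3=-1
a = 3: 3+-2=1, 3+3=6
a = 4: 4+-2=2, 4+3=7
a = 7: 7+-2=5, 7+3=10
Collecting distinct sums: A + B = {-6, -1, 1, 2, 5, 6, 7, 10}
|A + B| = 8

A + B = {-6, -1, 1, 2, 5, 6, 7, 10}


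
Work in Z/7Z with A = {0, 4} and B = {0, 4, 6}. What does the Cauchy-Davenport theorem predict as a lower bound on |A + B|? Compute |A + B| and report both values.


Cauchy-Davenport: |A + B| ≥ min(p, |A| + |B| - 1) for A, B nonempty in Z/pZ.
|A| = 2, |B| = 3, p = 7.
CD lower bound = min(7, 2 + 3 - 1) = min(7, 4) = 4.
Compute A + B mod 7 directly:
a = 0: 0+0=0, 0+4=4, 0+6=6
a = 4: 4+0=4, 4+4=1, 4+6=3
A + B = {0, 1, 3, 4, 6}, so |A + B| = 5.
Verify: 5 ≥ 4? Yes ✓.

CD lower bound = 4, actual |A + B| = 5.


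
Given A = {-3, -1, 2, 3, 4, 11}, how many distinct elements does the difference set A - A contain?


A - A = {a - a' : a, a' ∈ A}; |A| = 6.
Bounds: 2|A|-1 ≤ |A - A| ≤ |A|² - |A| + 1, i.e. 11 ≤ |A - A| ≤ 31.
Note: 0 ∈ A - A always (from a - a). The set is symmetric: if d ∈ A - A then -d ∈ A - A.
Enumerate nonzero differences d = a - a' with a > a' (then include -d):
Positive differences: {1, 2, 3, 4, 5, 6, 7, 8, 9, 12, 14}
Full difference set: {0} ∪ (positive diffs) ∪ (negative diffs).
|A - A| = 1 + 2·11 = 23 (matches direct enumeration: 23).

|A - A| = 23


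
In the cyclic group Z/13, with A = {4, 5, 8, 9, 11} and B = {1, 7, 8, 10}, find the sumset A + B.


Work in Z/13Z: reduce every sum a + b modulo 13.
Enumerate all 20 pairs:
a = 4: 4+1=5, 4+7=11, 4+8=12, 4+10=1
a = 5: 5+1=6, 5+7=12, 5+8=0, 5+10=2
a = 8: 8+1=9, 8+7=2, 8+8=3, 8+10=5
a = 9: 9+1=10, 9+7=3, 9+8=4, 9+10=6
a = 11: 11+1=12, 11+7=5, 11+8=6, 11+10=8
Distinct residues collected: {0, 1, 2, 3, 4, 5, 6, 8, 9, 10, 11, 12}
|A + B| = 12 (out of 13 total residues).

A + B = {0, 1, 2, 3, 4, 5, 6, 8, 9, 10, 11, 12}


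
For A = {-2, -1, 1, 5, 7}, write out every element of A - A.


A - A = {a - a' : a, a' ∈ A}.
Compute a - a' for each ordered pair (a, a'):
a = -2: -2--2=0, -2--1=-1, -2-1=-3, -2-5=-7, -2-7=-9
a = -1: -1--2=1, -1--1=0, -1-1=-2, -1-5=-6, -1-7=-8
a = 1: 1--2=3, 1--1=2, 1-1=0, 1-5=-4, 1-7=-6
a = 5: 5--2=7, 5--1=6, 5-1=4, 5-5=0, 5-7=-2
a = 7: 7--2=9, 7--1=8, 7-1=6, 7-5=2, 7-7=0
Collecting distinct values (and noting 0 appears from a-a):
A - A = {-9, -8, -7, -6, -4, -3, -2, -1, 0, 1, 2, 3, 4, 6, 7, 8, 9}
|A - A| = 17

A - A = {-9, -8, -7, -6, -4, -3, -2, -1, 0, 1, 2, 3, 4, 6, 7, 8, 9}


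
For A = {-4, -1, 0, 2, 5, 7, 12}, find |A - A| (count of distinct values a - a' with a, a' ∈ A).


A - A = {a - a' : a, a' ∈ A}; |A| = 7.
Bounds: 2|A|-1 ≤ |A - A| ≤ |A|² - |A| + 1, i.e. 13 ≤ |A - A| ≤ 43.
Note: 0 ∈ A - A always (from a - a). The set is symmetric: if d ∈ A - A then -d ∈ A - A.
Enumerate nonzero differences d = a - a' with a > a' (then include -d):
Positive differences: {1, 2, 3, 4, 5, 6, 7, 8, 9, 10, 11, 12, 13, 16}
Full difference set: {0} ∪ (positive diffs) ∪ (negative diffs).
|A - A| = 1 + 2·14 = 29 (matches direct enumeration: 29).

|A - A| = 29


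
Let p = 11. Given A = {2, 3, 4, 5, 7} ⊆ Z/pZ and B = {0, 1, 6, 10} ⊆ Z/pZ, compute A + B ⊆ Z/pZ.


Work in Z/11Z: reduce every sum a + b modulo 11.
Enumerate all 20 pairs:
a = 2: 2+0=2, 2+1=3, 2+6=8, 2+10=1
a = 3: 3+0=3, 3+1=4, 3+6=9, 3+10=2
a = 4: 4+0=4, 4+1=5, 4+6=10, 4+10=3
a = 5: 5+0=5, 5+1=6, 5+6=0, 5+10=4
a = 7: 7+0=7, 7+1=8, 7+6=2, 7+10=6
Distinct residues collected: {0, 1, 2, 3, 4, 5, 6, 7, 8, 9, 10}
|A + B| = 11 (out of 11 total residues).

A + B = {0, 1, 2, 3, 4, 5, 6, 7, 8, 9, 10}


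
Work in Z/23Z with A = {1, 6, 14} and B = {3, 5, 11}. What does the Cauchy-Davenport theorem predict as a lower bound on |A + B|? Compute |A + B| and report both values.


Cauchy-Davenport: |A + B| ≥ min(p, |A| + |B| - 1) for A, B nonempty in Z/pZ.
|A| = 3, |B| = 3, p = 23.
CD lower bound = min(23, 3 + 3 - 1) = min(23, 5) = 5.
Compute A + B mod 23 directly:
a = 1: 1+3=4, 1+5=6, 1+11=12
a = 6: 6+3=9, 6+5=11, 6+11=17
a = 14: 14+3=17, 14+5=19, 14+11=2
A + B = {2, 4, 6, 9, 11, 12, 17, 19}, so |A + B| = 8.
Verify: 8 ≥ 5? Yes ✓.

CD lower bound = 5, actual |A + B| = 8.


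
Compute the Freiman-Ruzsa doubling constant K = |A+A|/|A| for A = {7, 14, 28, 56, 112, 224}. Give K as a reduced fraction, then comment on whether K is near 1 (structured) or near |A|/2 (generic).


|A| = 6.
Compute A + A by enumerating all 36 pairs.
A + A = {14, 21, 28, 35, 42, 56, 63, 70, 84, 112, 119, 126, 140, 168, 224, 231, 238, 252, 280, 336, 448}, so |A + A| = 21.
K = |A + A| / |A| = 21/6 = 7/2 ≈ 3.5000.
Reference: AP of size 6 gives K = 11/6 ≈ 1.8333; a fully generic set of size 6 gives K ≈ 3.5000.

|A| = 6, |A + A| = 21, K = 21/6 = 7/2.


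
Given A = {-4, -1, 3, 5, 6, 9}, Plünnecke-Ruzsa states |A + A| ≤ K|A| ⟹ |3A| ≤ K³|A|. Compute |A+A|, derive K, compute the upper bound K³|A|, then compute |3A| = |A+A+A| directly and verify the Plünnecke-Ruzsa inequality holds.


|A| = 6.
Step 1: Compute A + A by enumerating all 36 pairs.
A + A = {-8, -5, -2, -1, 1, 2, 4, 5, 6, 8, 9, 10, 11, 12, 14, 15, 18}, so |A + A| = 17.
Step 2: Doubling constant K = |A + A|/|A| = 17/6 = 17/6 ≈ 2.8333.
Step 3: Plünnecke-Ruzsa gives |3A| ≤ K³·|A| = (2.8333)³ · 6 ≈ 136.4722.
Step 4: Compute 3A = A + A + A directly by enumerating all triples (a,b,c) ∈ A³; |3A| = 31.
Step 5: Check 31 ≤ 136.4722? Yes ✓.

K = 17/6, Plünnecke-Ruzsa bound K³|A| ≈ 136.4722, |3A| = 31, inequality holds.


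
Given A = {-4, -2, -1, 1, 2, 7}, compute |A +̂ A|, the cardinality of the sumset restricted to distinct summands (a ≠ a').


Restricted sumset: A +̂ A = {a + a' : a ∈ A, a' ∈ A, a ≠ a'}.
Equivalently, take A + A and drop any sum 2a that is achievable ONLY as a + a for a ∈ A (i.e. sums representable only with equal summands).
Enumerate pairs (a, a') with a < a' (symmetric, so each unordered pair gives one sum; this covers all a ≠ a'):
  -4 + -2 = -6
  -4 + -1 = -5
  -4 + 1 = -3
  -4 + 2 = -2
  -4 + 7 = 3
  -2 + -1 = -3
  -2 + 1 = -1
  -2 + 2 = 0
  -2 + 7 = 5
  -1 + 1 = 0
  -1 + 2 = 1
  -1 + 7 = 6
  1 + 2 = 3
  1 + 7 = 8
  2 + 7 = 9
Collected distinct sums: {-6, -5, -3, -2, -1, 0, 1, 3, 5, 6, 8, 9}
|A +̂ A| = 12
(Reference bound: |A +̂ A| ≥ 2|A| - 3 for |A| ≥ 2, with |A| = 6 giving ≥ 9.)

|A +̂ A| = 12


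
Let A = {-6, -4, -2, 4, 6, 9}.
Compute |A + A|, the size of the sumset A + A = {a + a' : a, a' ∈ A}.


A + A = {a + a' : a, a' ∈ A}; |A| = 6.
General bounds: 2|A| - 1 ≤ |A + A| ≤ |A|(|A|+1)/2, i.e. 11 ≤ |A + A| ≤ 21.
Lower bound 2|A|-1 is attained iff A is an arithmetic progression.
Enumerate sums a + a' for a ≤ a' (symmetric, so this suffices):
a = -6: -6+-6=-12, -6+-4=-10, -6+-2=-8, -6+4=-2, -6+6=0, -6+9=3
a = -4: -4+-4=-8, -4+-2=-6, -4+4=0, -4+6=2, -4+9=5
a = -2: -2+-2=-4, -2+4=2, -2+6=4, -2+9=7
a = 4: 4+4=8, 4+6=10, 4+9=13
a = 6: 6+6=12, 6+9=15
a = 9: 9+9=18
Distinct sums: {-12, -10, -8, -6, -4, -2, 0, 2, 3, 4, 5, 7, 8, 10, 12, 13, 15, 18}
|A + A| = 18

|A + A| = 18


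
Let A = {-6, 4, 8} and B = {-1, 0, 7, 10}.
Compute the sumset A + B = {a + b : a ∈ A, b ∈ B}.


A + B = {a + b : a ∈ A, b ∈ B}.
Enumerate all |A|·|B| = 3·4 = 12 pairs (a, b) and collect distinct sums.
a = -6: -6+-1=-7, -6+0=-6, -6+7=1, -6+10=4
a = 4: 4+-1=3, 4+0=4, 4+7=11, 4+10=14
a = 8: 8+-1=7, 8+0=8, 8+7=15, 8+10=18
Collecting distinct sums: A + B = {-7, -6, 1, 3, 4, 7, 8, 11, 14, 15, 18}
|A + B| = 11

A + B = {-7, -6, 1, 3, 4, 7, 8, 11, 14, 15, 18}


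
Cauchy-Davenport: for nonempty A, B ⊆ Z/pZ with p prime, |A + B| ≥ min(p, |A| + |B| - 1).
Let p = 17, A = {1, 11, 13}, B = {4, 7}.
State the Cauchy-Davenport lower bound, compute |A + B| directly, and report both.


Cauchy-Davenport: |A + B| ≥ min(p, |A| + |B| - 1) for A, B nonempty in Z/pZ.
|A| = 3, |B| = 2, p = 17.
CD lower bound = min(17, 3 + 2 - 1) = min(17, 4) = 4.
Compute A + B mod 17 directly:
a = 1: 1+4=5, 1+7=8
a = 11: 11+4=15, 11+7=1
a = 13: 13+4=0, 13+7=3
A + B = {0, 1, 3, 5, 8, 15}, so |A + B| = 6.
Verify: 6 ≥ 4? Yes ✓.

CD lower bound = 4, actual |A + B| = 6.


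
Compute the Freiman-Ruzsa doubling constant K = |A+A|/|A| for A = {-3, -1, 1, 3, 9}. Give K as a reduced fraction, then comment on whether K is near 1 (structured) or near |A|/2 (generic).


|A| = 5.
Compute A + A by enumerating all 25 pairs.
A + A = {-6, -4, -2, 0, 2, 4, 6, 8, 10, 12, 18}, so |A + A| = 11.
K = |A + A| / |A| = 11/5 (already in lowest terms) ≈ 2.2000.
Reference: AP of size 5 gives K = 9/5 ≈ 1.8000; a fully generic set of size 5 gives K ≈ 3.0000.

|A| = 5, |A + A| = 11, K = 11/5.
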